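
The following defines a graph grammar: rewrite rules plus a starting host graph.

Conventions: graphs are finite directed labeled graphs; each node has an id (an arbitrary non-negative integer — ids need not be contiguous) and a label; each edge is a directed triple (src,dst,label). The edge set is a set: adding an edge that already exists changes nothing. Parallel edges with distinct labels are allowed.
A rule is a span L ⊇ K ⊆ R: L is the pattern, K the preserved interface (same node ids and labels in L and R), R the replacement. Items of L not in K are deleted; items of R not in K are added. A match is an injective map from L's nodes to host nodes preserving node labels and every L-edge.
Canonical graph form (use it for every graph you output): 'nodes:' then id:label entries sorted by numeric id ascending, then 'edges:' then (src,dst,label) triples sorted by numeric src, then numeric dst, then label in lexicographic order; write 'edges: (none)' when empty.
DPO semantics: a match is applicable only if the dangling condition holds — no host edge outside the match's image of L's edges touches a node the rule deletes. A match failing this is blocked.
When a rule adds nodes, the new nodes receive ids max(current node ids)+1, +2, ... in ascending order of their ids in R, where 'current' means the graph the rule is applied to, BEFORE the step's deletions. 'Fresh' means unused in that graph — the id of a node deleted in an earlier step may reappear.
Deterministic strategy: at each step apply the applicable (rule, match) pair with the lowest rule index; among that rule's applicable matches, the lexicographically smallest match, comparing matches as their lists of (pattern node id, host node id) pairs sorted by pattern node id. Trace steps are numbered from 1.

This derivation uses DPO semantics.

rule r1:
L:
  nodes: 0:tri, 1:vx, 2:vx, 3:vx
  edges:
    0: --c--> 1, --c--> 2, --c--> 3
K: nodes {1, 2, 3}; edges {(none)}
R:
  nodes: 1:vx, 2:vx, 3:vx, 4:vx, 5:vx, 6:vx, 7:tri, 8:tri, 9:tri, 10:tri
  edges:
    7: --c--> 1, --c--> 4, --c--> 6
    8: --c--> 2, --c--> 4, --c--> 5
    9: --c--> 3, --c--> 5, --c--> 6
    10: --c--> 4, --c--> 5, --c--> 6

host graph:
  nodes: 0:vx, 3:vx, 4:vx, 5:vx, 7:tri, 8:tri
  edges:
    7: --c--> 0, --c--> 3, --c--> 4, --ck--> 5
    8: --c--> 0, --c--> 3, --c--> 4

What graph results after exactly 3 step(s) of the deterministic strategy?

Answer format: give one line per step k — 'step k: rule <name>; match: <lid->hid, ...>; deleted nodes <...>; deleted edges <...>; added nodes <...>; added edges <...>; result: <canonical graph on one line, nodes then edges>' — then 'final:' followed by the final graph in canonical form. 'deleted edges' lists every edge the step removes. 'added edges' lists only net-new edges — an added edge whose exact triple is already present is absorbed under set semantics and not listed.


step 1: rule r1; match: 0->8, 1->0, 2->3, 3->4; deleted nodes 8; deleted edges (8,0,c); (8,3,c); (8,4,c); added nodes 9, 10, 11, 12, 13, 14, 15; added edges (12,0,c); (12,9,c); (12,11,c); (13,3,c); (13,9,c); (13,10,c); (14,4,c); (14,10,c); (14,11,c); (15,9,c); (15,10,c); (15,11,c); result: nodes: 0:vx, 3:vx, 4:vx, 5:vx, 7:tri, 9:vx, 10:vx, 11:vx, 12:tri, 13:tri, 14:tri, 15:tri edges: (7,0,c); (7,3,c); (7,4,c); (7,5,ck); (12,0,c); (12,9,c); (12,11,c); (13,3,c); (13,9,c); (13,10,c); (14,4,c); (14,10,c); (14,11,c); (15,9,c); (15,10,c); (15,11,c)
step 2: rule r1; match: 0->12, 1->0, 2->9, 3->11; deleted nodes 12; deleted edges (12,0,c); (12,9,c); (12,11,c); added nodes 16, 17, 18, 19, 20, 21, 22; added edges (19,0,c); (19,16,c); (19,18,c); (20,9,c); (20,16,c); (20,17,c); (21,11,c); (21,17,c); (21,18,c); (22,16,c); (22,17,c); (22,18,c); result: nodes: 0:vx, 3:vx, 4:vx, 5:vx, 7:tri, 9:vx, 10:vx, 11:vx, 13:tri, 14:tri, 15:tri, 16:vx, 17:vx, 18:vx, 19:tri, 20:tri, 21:tri, 22:tri edges: (7,0,c); (7,3,c); (7,4,c); (7,5,ck); (13,3,c); (13,9,c); (13,10,c); (14,4,c); (14,10,c); (14,11,c); (15,9,c); (15,10,c); (15,11,c); (19,0,c); (19,16,c); (19,18,c); (20,9,c); (20,16,c); (20,17,c); (21,11,c); (21,17,c); (21,18,c); (22,16,c); (22,17,c); (22,18,c)
step 3: rule r1; match: 0->13, 1->3, 2->9, 3->10; deleted nodes 13; deleted edges (13,3,c); (13,9,c); (13,10,c); added nodes 23, 24, 25, 26, 27, 28, 29; added edges (26,3,c); (26,23,c); (26,25,c); (27,9,c); (27,23,c); (27,24,c); (28,10,c); (28,24,c); (28,25,c); (29,23,c); (29,24,c); (29,25,c); result: nodes: 0:vx, 3:vx, 4:vx, 5:vx, 7:tri, 9:vx, 10:vx, 11:vx, 14:tri, 15:tri, 16:vx, 17:vx, 18:vx, 19:tri, 20:tri, 21:tri, 22:tri, 23:vx, 24:vx, 25:vx, 26:tri, 27:tri, 28:tri, 29:tri edges: (7,0,c); (7,3,c); (7,4,c); (7,5,ck); (14,4,c); (14,10,c); (14,11,c); (15,9,c); (15,10,c); (15,11,c); (19,0,c); (19,16,c); (19,18,c); (20,9,c); (20,16,c); (20,17,c); (21,11,c); (21,17,c); (21,18,c); (22,16,c); (22,17,c); (22,18,c); (26,3,c); (26,23,c); (26,25,c); (27,9,c); (27,23,c); (27,24,c); (28,10,c); (28,24,c); (28,25,c); (29,23,c); (29,24,c); (29,25,c)
final:
nodes: 0:vx, 3:vx, 4:vx, 5:vx, 7:tri, 9:vx, 10:vx, 11:vx, 14:tri, 15:tri, 16:vx, 17:vx, 18:vx, 19:tri, 20:tri, 21:tri, 22:tri, 23:vx, 24:vx, 25:vx, 26:tri, 27:tri, 28:tri, 29:tri
edges: (7,0,c); (7,3,c); (7,4,c); (7,5,ck); (14,4,c); (14,10,c); (14,11,c); (15,9,c); (15,10,c); (15,11,c); (19,0,c); (19,16,c); (19,18,c); (20,9,c); (20,16,c); (20,17,c); (21,11,c); (21,17,c); (21,18,c); (22,16,c); (22,17,c); (22,18,c); (26,3,c); (26,23,c); (26,25,c); (27,9,c); (27,23,c); (27,24,c); (28,10,c); (28,24,c); (28,25,c); (29,23,c); (29,24,c); (29,25,c)


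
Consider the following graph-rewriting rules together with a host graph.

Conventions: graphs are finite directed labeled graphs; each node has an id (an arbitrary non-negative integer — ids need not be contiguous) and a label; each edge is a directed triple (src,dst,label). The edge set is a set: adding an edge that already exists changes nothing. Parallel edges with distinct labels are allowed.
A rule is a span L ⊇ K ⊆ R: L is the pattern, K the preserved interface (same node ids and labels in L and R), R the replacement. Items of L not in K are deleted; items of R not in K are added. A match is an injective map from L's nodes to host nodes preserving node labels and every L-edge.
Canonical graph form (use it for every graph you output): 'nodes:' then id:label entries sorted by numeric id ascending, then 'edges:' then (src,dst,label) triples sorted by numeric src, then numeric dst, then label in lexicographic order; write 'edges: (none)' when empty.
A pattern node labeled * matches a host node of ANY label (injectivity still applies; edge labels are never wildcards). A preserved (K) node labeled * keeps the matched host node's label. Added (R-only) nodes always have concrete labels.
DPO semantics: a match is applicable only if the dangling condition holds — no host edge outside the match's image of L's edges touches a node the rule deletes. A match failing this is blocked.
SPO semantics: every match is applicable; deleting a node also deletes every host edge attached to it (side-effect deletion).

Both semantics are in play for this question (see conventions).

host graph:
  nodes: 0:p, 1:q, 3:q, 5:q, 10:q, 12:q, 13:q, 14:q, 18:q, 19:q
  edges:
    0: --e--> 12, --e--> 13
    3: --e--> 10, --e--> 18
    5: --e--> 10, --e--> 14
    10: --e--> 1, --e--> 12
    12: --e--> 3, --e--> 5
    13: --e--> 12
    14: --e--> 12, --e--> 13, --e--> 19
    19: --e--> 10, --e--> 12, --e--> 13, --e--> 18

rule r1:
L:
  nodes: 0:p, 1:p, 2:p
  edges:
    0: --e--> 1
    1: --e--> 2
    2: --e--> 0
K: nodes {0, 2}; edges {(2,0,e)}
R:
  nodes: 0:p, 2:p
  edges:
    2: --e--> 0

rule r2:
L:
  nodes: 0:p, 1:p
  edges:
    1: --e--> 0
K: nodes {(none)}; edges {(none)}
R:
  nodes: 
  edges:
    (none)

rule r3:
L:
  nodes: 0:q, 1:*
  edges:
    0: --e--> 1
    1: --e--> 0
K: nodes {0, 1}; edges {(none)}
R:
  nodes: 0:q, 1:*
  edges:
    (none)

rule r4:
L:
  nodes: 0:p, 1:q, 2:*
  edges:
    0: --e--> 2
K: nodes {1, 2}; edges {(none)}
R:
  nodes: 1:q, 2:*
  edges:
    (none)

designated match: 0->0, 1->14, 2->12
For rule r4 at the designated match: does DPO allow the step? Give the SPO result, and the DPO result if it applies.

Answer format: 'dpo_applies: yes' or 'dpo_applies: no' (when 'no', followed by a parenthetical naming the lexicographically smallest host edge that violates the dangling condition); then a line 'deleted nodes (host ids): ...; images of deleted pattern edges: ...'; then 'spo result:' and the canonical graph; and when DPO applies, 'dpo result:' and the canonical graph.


dpo_applies: no
(the rule deletes node 0, which keeps host edge (0,13,e) outside the match image — the dangling condition fails, DPO blocks; SPO proceeds and side-deletes such edges)
deleted nodes (host ids): 0; images of deleted pattern edges: (0,12,e)
spo result:
nodes: 1:q, 3:q, 5:q, 10:q, 12:q, 13:q, 14:q, 18:q, 19:q
edges: (3,10,e); (3,18,e); (5,10,e); (5,14,e); (10,1,e); (10,12,e); (12,3,e); (12,5,e); (13,12,e); (14,12,e); (14,13,e); (14,19,e); (19,10,e); (19,12,e); (19,13,e); (19,18,e)


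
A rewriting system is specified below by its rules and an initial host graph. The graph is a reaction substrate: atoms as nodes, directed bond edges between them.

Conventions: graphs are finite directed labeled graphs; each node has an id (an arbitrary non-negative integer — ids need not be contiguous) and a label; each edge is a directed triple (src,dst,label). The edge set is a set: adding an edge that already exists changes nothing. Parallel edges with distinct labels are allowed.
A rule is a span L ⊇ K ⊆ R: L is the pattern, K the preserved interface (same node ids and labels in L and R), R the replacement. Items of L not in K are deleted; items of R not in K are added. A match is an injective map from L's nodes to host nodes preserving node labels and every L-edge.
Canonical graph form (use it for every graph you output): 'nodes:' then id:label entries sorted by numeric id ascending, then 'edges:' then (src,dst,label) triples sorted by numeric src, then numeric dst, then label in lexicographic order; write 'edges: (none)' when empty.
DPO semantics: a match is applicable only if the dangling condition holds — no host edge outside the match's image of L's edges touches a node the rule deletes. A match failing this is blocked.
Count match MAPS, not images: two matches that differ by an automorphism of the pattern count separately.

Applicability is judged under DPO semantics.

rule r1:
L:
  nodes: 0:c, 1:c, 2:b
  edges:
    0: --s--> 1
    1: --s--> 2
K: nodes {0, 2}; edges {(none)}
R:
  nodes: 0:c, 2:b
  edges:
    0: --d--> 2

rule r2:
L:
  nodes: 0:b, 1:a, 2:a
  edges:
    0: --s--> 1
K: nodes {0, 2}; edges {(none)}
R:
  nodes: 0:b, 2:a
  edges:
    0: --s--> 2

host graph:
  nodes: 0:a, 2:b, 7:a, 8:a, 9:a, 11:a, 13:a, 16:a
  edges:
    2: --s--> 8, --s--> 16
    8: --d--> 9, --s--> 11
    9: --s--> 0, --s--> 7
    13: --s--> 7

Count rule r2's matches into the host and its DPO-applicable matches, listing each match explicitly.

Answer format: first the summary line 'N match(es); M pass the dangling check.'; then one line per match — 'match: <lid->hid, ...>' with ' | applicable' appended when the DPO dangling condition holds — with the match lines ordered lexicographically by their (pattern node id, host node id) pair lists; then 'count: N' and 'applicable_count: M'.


12 match(es); 6 pass the dangling check.
match: 0->2, 1->8, 2->0
match: 0->2, 1->8, 2->7
match: 0->2, 1->8, 2->9
match: 0->2, 1->8, 2->11
match: 0->2, 1->8, 2->13
match: 0->2, 1->8, 2->16
match: 0->2, 1->16, 2->0 | applicable
match: 0->2, 1->16, 2->7 | applicable
match: 0->2, 1->16, 2->8 | applicable
match: 0->2, 1->16, 2->9 | applicable
match: 0->2, 1->16, 2->11 | applicable
match: 0->2, 1->16, 2->13 | applicable
count: 12
applicable_count: 6


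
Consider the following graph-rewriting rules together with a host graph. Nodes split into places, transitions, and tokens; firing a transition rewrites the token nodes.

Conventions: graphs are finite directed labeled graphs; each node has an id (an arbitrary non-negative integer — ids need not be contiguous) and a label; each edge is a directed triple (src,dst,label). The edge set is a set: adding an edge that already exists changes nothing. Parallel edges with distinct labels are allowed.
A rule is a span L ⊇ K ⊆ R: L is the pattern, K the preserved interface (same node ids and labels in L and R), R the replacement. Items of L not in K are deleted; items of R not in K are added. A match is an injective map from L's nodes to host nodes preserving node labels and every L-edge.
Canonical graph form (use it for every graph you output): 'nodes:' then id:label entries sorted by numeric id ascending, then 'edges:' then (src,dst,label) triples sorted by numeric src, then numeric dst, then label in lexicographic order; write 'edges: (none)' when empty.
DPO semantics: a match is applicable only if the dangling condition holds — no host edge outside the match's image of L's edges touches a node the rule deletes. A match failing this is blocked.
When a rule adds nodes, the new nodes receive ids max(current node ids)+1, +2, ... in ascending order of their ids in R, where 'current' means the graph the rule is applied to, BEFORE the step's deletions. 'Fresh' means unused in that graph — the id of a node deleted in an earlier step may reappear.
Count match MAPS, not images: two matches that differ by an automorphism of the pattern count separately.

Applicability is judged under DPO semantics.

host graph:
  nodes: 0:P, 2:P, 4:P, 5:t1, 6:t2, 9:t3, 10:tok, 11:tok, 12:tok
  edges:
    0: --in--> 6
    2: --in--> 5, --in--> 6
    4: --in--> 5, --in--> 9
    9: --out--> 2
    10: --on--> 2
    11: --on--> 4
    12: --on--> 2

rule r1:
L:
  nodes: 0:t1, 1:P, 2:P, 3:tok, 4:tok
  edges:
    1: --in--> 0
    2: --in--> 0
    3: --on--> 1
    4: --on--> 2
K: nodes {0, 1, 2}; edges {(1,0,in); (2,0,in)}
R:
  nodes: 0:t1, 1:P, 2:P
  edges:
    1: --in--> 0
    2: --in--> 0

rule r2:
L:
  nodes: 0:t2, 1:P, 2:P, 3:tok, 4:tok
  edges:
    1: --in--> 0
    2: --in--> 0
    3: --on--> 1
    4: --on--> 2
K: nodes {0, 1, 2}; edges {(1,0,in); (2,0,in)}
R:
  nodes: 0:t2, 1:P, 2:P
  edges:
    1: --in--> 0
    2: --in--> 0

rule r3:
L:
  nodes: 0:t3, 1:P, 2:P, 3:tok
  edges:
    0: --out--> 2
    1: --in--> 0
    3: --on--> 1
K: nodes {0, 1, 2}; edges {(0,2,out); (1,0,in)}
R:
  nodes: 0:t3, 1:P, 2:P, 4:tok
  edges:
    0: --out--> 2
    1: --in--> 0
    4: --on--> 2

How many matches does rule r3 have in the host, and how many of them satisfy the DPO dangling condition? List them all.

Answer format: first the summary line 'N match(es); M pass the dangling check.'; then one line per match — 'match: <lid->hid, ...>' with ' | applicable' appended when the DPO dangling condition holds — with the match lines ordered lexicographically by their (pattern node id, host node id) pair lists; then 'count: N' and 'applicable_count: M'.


1 match(es); 1 pass the dangling check.
match: 0->9, 1->4, 2->2, 3->11 | applicable
count: 1
applicable_count: 1


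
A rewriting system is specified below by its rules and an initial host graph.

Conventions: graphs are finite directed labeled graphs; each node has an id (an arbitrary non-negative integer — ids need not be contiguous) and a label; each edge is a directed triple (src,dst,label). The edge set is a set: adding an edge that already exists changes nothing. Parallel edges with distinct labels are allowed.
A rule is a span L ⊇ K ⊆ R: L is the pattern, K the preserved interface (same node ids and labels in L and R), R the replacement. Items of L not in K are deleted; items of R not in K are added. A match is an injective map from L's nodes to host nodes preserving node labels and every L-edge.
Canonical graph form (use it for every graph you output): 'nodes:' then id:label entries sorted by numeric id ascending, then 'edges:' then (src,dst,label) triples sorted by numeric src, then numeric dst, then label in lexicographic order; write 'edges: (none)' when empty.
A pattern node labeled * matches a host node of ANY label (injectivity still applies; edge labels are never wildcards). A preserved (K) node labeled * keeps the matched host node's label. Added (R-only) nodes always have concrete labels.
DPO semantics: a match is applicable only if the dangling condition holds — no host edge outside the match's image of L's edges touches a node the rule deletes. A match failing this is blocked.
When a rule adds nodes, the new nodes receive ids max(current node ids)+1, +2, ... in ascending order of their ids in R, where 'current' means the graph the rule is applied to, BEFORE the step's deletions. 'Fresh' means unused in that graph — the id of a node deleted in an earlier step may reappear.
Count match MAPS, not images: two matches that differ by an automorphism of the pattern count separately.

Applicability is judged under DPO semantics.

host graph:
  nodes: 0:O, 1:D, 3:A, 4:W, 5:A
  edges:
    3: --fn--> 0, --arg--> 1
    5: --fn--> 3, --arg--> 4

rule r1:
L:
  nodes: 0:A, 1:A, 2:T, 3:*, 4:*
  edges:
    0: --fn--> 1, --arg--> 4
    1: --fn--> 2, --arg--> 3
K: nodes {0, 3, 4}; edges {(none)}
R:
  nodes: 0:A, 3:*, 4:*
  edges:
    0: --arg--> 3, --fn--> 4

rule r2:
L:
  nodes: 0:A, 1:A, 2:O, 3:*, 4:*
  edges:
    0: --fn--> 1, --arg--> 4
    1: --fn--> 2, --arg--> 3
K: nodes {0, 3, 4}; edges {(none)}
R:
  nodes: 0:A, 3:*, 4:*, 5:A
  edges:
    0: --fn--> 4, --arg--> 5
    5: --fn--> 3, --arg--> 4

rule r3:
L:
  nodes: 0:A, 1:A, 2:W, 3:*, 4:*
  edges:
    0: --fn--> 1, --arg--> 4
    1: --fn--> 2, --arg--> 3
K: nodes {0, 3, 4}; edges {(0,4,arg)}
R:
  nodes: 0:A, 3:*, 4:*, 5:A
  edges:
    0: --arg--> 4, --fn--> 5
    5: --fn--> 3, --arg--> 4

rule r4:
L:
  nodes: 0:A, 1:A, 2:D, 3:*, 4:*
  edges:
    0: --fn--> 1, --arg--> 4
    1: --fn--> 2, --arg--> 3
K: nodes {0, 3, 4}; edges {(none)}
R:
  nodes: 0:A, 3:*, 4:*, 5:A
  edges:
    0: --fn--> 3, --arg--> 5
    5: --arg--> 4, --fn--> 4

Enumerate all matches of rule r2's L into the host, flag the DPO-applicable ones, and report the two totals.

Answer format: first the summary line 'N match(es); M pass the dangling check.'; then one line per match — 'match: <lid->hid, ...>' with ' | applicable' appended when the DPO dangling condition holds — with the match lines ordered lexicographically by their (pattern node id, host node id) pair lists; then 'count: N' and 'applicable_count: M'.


1 match(es); 1 pass the dangling check.
match: 0->5, 1->3, 2->0, 3->1, 4->4 | applicable
count: 1
applicable_count: 1


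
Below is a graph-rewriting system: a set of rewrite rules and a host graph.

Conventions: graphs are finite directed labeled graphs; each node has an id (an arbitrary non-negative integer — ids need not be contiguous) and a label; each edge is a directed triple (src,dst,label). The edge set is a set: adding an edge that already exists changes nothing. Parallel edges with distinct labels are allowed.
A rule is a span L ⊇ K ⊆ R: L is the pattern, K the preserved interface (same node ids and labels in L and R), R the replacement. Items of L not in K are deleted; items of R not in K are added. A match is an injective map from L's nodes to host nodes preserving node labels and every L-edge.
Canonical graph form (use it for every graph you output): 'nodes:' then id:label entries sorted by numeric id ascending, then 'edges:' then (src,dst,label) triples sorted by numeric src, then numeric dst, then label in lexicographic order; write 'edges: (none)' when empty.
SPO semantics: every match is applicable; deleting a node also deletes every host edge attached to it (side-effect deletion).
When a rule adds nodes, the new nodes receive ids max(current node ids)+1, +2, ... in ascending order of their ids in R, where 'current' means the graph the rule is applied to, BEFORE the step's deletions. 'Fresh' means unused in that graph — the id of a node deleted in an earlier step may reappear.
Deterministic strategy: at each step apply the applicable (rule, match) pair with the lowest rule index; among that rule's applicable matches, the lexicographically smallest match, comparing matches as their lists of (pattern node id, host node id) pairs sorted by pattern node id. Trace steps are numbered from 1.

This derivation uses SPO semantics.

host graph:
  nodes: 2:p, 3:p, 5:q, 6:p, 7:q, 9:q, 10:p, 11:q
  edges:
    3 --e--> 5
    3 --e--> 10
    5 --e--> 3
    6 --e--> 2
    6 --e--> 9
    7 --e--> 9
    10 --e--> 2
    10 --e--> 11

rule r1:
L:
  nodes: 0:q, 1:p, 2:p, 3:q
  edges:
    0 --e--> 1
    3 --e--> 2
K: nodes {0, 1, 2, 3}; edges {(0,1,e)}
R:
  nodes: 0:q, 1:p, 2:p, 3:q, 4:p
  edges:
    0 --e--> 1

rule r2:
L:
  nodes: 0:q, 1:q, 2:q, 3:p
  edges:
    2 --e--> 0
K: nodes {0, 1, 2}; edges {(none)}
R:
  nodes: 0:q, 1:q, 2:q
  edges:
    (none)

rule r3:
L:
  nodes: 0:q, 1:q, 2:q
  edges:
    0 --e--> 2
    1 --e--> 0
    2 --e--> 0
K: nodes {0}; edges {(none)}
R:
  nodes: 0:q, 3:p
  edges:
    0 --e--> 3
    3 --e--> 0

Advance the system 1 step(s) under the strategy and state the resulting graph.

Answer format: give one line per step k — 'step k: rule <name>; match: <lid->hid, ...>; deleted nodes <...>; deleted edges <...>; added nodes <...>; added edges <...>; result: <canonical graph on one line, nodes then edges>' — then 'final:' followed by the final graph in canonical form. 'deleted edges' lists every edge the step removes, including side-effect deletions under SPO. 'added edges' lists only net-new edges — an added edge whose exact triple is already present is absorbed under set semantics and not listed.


step 1: rule r2; match: 0->9, 1->5, 2->7, 3->2; deleted nodes 2; deleted edges (6,2,e); (7,9,e); (10,2,e); added nodes (none); added edges (none); result: nodes: 3:p, 5:q, 6:p, 7:q, 9:q, 10:p, 11:q edges: (3,5,e); (3,10,e); (5,3,e); (6,9,e); (10,11,e)
final:
nodes: 3:p, 5:q, 6:p, 7:q, 9:q, 10:p, 11:q
edges: (3,5,e); (3,10,e); (5,3,e); (6,9,e); (10,11,e)


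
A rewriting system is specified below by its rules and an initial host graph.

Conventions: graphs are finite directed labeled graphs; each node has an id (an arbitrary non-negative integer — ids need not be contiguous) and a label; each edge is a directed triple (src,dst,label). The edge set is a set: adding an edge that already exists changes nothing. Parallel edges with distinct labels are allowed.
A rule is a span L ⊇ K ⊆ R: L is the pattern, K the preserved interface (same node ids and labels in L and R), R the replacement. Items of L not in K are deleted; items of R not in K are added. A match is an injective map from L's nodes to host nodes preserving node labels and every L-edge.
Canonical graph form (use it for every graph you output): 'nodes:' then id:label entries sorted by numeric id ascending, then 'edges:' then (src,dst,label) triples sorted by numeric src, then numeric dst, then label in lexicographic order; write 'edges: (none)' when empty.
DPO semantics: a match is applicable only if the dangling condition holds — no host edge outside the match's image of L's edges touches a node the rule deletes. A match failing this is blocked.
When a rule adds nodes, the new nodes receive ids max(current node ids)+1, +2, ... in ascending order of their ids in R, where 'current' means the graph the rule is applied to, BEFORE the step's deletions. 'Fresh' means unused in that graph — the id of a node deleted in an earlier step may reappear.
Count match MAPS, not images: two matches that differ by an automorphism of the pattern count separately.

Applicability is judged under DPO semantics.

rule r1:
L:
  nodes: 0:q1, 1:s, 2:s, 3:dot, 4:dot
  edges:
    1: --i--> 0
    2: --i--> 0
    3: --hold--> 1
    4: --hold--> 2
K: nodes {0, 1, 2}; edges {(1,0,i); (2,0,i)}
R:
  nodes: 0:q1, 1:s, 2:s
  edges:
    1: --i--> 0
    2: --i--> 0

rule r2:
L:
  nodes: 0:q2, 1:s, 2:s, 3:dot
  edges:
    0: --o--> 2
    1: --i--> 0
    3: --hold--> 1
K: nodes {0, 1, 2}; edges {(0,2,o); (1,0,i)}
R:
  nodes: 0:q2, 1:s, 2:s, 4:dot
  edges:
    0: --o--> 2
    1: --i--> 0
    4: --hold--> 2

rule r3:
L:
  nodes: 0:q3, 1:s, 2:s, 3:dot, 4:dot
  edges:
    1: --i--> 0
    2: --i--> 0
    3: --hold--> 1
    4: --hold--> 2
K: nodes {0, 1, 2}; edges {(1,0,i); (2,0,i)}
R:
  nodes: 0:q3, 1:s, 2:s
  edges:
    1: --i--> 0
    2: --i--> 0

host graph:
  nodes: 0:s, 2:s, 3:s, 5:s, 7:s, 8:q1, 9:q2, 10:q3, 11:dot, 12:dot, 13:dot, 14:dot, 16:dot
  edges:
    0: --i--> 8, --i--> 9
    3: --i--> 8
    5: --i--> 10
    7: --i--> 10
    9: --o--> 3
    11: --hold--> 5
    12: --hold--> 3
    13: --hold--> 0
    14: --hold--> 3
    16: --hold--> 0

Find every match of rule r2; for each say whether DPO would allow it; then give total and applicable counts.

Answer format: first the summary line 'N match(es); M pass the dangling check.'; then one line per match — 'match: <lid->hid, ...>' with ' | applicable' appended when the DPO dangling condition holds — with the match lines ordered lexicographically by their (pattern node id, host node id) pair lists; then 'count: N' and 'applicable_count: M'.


2 match(es); 2 pass the dangling check.
match: 0->9, 1->0, 2->3, 3->13 | applicable
match: 0->9, 1->0, 2->3, 3->16 | applicable
count: 2
applicable_count: 2


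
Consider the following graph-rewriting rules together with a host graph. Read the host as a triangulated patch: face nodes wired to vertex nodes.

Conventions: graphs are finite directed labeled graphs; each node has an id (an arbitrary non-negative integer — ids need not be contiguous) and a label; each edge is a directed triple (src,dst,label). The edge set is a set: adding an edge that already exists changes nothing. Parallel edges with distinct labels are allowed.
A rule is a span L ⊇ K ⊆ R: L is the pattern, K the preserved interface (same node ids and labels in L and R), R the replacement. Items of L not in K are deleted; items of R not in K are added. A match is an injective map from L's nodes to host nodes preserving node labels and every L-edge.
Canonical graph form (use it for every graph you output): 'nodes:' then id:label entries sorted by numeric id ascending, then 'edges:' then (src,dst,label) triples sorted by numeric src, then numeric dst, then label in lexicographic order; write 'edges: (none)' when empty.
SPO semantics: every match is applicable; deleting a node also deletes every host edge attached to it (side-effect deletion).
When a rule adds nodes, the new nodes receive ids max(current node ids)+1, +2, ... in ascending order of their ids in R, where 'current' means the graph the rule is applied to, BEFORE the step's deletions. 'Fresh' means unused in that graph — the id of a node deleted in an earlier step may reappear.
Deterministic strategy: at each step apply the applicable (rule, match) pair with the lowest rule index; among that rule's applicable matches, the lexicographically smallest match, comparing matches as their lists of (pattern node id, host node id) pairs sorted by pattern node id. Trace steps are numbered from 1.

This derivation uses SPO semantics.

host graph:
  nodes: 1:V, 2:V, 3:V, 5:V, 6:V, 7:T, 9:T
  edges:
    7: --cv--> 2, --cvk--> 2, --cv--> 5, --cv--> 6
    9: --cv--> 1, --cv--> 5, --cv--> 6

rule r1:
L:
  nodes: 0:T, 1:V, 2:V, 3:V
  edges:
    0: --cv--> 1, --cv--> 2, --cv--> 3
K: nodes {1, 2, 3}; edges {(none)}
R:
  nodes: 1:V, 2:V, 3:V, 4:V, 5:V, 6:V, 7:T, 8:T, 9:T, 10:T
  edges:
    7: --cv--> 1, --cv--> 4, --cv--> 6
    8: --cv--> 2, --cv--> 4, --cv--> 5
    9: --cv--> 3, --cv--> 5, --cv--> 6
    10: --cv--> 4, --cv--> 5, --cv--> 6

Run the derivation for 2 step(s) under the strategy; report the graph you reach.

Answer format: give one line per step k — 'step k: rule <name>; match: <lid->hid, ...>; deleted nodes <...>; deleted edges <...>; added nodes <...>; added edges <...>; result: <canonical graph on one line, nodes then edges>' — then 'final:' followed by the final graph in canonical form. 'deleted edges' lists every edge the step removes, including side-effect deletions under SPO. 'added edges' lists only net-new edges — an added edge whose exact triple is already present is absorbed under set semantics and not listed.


step 1: rule r1; match: 0->7, 1->2, 2->5, 3->6; deleted nodes 7; deleted edges (7,2,cv); (7,2,cvk); (7,5,cv); (7,6,cv); added nodes 10, 11, 12, 13, 14, 15, 16; added edges (13,2,cv); (13,10,cv); (13,12,cv); (14,5,cv); (14,10,cv); (14,11,cv); (15,6,cv); (15,11,cv); (15,12,cv); (16,10,cv); (16,11,cv); (16,12,cv); result: nodes: 1:V, 2:V, 3:V, 5:V, 6:V, 9:T, 10:V, 11:V, 12:V, 13:T, 14:T, 15:T, 16:T edges: (9,1,cv); (9,5,cv); (9,6,cv); (13,2,cv); (13,10,cv); (13,12,cv); (14,5,cv); (14,10,cv); (14,11,cv); (15,6,cv); (15,11,cv); (15,12,cv); (16,10,cv); (16,11,cv); (16,12,cv)
step 2: rule r1; match: 0->9, 1->1, 2->5, 3->6; deleted nodes 9; deleted edges (9,1,cv); (9,5,cv); (9,6,cv); added nodes 17, 18, 19, 20, 21, 22, 23; added edges (20,1,cv); (20,17,cv); (20,19,cv); (21,5,cv); (21,17,cv); (21,18,cv); (22,6,cv); (22,18,cv); (22,19,cv); (23,17,cv); (23,18,cv); (23,19,cv); result: nodes: 1:V, 2:V, 3:V, 5:V, 6:V, 10:V, 11:V, 12:V, 13:T, 14:T, 15:T, 16:T, 17:V, 18:V, 19:V, 20:T, 21:T, 22:T, 23:T edges: (13,2,cv); (13,10,cv); (13,12,cv); (14,5,cv); (14,10,cv); (14,11,cv); (15,6,cv); (15,11,cv); (15,12,cv); (16,10,cv); (16,11,cv); (16,12,cv); (20,1,cv); (20,17,cv); (20,19,cv); (21,5,cv); (21,17,cv); (21,18,cv); (22,6,cv); (22,18,cv); (22,19,cv); (23,17,cv); (23,18,cv); (23,19,cv)
final:
nodes: 1:V, 2:V, 3:V, 5:V, 6:V, 10:V, 11:V, 12:V, 13:T, 14:T, 15:T, 16:T, 17:V, 18:V, 19:V, 20:T, 21:T, 22:T, 23:T
edges: (13,2,cv); (13,10,cv); (13,12,cv); (14,5,cv); (14,10,cv); (14,11,cv); (15,6,cv); (15,11,cv); (15,12,cv); (16,10,cv); (16,11,cv); (16,12,cv); (20,1,cv); (20,17,cv); (20,19,cv); (21,5,cv); (21,17,cv); (21,18,cv); (22,6,cv); (22,18,cv); (22,19,cv); (23,17,cv); (23,18,cv); (23,19,cv)


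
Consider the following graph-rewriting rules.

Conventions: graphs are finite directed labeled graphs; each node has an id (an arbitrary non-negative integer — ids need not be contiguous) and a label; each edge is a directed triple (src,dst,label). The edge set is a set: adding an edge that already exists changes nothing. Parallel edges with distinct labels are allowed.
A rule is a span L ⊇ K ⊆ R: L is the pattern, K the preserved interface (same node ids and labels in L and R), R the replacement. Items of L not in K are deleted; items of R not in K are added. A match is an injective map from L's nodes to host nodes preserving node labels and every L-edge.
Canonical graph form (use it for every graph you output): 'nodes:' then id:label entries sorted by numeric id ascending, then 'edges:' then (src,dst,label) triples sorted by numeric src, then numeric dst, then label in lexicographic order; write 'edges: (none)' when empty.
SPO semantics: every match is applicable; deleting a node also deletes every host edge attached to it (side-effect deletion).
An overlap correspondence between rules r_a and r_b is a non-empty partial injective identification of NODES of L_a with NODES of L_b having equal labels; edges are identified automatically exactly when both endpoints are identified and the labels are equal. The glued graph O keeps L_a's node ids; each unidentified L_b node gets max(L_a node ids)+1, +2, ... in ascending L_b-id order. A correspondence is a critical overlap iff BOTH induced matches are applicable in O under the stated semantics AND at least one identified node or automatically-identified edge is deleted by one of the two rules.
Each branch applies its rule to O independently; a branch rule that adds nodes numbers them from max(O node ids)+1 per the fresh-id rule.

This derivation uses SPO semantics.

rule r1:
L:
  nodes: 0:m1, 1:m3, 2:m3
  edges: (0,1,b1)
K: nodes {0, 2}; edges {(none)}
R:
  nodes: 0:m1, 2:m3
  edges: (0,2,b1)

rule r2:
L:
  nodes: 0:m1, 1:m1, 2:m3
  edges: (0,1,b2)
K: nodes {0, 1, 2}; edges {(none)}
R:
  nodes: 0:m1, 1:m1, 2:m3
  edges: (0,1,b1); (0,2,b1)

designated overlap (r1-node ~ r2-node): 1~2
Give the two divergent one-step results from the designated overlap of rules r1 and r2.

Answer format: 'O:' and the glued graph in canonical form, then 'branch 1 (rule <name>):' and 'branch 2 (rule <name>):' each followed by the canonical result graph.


O:
nodes: 0:m1, 1:m3, 2:m3, 3:m1, 4:m1
edges: (0,1,b1); (3,4,b2)
branch 1 (rule r1):
nodes: 0:m1, 2:m3, 3:m1, 4:m1
edges: (0,2,b1); (3,4,b2)
branch 2 (rule r2):
nodes: 0:m1, 1:m3, 2:m3, 3:m1, 4:m1
edges: (0,1,b1); (3,1,b1); (3,4,b1)


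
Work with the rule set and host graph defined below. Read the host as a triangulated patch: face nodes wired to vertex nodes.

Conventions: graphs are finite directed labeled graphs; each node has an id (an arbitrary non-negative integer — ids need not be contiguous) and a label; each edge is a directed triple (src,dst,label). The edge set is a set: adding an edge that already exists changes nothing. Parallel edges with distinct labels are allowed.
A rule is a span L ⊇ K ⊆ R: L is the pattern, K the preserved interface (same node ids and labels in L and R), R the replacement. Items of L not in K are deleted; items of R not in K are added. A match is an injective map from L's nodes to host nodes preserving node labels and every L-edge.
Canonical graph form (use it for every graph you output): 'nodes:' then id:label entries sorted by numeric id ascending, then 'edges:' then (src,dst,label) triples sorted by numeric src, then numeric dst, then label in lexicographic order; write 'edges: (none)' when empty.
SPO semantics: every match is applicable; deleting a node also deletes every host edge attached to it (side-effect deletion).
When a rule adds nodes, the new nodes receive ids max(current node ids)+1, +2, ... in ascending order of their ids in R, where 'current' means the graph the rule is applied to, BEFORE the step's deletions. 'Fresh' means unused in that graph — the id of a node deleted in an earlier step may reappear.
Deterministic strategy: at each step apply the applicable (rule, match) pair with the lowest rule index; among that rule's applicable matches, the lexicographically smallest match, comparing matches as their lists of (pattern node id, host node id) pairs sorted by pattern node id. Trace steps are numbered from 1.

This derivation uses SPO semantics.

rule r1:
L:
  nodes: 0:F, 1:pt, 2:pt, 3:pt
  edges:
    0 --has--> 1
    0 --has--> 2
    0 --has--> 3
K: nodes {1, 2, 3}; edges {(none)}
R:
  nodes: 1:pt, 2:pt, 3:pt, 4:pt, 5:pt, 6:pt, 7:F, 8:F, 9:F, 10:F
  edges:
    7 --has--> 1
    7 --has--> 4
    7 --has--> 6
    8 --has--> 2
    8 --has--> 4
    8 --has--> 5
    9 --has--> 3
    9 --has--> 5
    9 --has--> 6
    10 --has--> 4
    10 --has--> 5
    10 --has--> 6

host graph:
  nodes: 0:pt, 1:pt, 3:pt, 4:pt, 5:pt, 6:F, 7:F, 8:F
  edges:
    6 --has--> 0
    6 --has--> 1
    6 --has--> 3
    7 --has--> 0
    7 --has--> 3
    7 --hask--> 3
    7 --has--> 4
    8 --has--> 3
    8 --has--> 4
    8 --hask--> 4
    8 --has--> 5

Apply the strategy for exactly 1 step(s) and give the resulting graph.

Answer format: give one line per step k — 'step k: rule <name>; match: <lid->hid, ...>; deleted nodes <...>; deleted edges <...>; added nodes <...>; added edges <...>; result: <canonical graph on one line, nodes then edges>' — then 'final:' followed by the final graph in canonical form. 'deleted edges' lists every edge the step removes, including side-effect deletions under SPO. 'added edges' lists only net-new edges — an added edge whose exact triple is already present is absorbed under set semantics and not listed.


step 1: rule r1; match: 0->6, 1->0, 2->1, 3->3; deleted nodes 6; deleted edges (6,0,has); (6,1,has); (6,3,has); added nodes 9, 10, 11, 12, 13, 14, 15; added edges (12,0,has); (12,9,has); (12,11,has); (13,1,has); (13,9,has); (13,10,has); (14,3,has); (14,10,has); (14,11,has); (15,9,has); (15,10,has); (15,11,has); result: nodes: 0:pt, 1:pt, 3:pt, 4:pt, 5:pt, 7:F, 8:F, 9:pt, 10:pt, 11:pt, 12:F, 13:F, 14:F, 15:F edges: (7,0,has); (7,3,has); (7,3,hask); (7,4,has); (8,3,has); (8,4,has); (8,4,hask); (8,5,has); (12,0,has); (12,9,has); (12,11,has); (13,1,has); (13,9,has); (13,10,has); (14,3,has); (14,10,has); (14,11,has); (15,9,has); (15,10,has); (15,11,has)
final:
nodes: 0:pt, 1:pt, 3:pt, 4:pt, 5:pt, 7:F, 8:F, 9:pt, 10:pt, 11:pt, 12:F, 13:F, 14:F, 15:F
edges: (7,0,has); (7,3,has); (7,3,hask); (7,4,has); (8,3,has); (8,4,has); (8,4,hask); (8,5,has); (12,0,has); (12,9,has); (12,11,has); (13,1,has); (13,9,has); (13,10,has); (14,3,has); (14,10,has); (14,11,has); (15,9,has); (15,10,has); (15,11,has)


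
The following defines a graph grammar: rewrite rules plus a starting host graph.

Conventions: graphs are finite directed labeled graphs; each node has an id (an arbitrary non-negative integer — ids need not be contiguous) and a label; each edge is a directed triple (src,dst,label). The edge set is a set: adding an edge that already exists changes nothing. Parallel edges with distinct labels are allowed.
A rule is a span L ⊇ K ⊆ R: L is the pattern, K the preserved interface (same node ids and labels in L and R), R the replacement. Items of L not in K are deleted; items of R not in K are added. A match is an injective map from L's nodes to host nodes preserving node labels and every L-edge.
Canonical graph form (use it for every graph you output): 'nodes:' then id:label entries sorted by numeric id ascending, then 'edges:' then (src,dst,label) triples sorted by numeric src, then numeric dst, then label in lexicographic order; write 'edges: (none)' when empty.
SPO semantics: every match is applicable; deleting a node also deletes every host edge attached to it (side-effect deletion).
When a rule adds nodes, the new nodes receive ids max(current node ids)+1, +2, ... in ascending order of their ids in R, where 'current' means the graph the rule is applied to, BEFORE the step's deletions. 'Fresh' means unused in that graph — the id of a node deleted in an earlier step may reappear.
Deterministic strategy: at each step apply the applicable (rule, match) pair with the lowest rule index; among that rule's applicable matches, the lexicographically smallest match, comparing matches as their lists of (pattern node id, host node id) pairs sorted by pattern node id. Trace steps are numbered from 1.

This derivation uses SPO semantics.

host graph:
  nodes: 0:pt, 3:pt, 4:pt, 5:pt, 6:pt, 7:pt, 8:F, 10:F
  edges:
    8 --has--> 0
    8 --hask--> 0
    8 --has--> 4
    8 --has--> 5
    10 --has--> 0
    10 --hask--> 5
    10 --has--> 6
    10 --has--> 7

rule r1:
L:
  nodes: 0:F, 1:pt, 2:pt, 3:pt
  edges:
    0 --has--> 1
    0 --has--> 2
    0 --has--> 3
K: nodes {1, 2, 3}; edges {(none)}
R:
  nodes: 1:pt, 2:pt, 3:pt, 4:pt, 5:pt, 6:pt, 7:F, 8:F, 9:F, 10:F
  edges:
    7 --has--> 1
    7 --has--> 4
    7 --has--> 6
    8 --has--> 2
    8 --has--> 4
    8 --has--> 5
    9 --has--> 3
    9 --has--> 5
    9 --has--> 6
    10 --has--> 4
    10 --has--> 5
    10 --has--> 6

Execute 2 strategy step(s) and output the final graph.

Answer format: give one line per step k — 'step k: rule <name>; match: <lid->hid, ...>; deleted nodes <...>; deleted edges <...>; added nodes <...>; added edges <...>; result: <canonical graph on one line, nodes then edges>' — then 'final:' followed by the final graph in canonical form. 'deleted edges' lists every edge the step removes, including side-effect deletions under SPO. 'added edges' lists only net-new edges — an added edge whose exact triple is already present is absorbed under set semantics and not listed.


step 1: rule r1; match: 0->8, 1->0, 2->4, 3->5; deleted nodes 8; deleted edges (8,0,has); (8,0,hask); (8,4,has); (8,5,has); added nodes 11, 12, 13, 14, 15, 16, 17; added edges (14,0,has); (14,11,has); (14,13,has); (15,4,has); (15,11,has); (15,12,has); (16,5,has); (16,12,has); (16,13,has); (17,11,has); (17,12,has); (17,13,has); result: nodes: 0:pt, 3:pt, 4:pt, 5:pt, 6:pt, 7:pt, 10:F, 11:pt, 12:pt, 13:pt, 14:F, 15:F, 16:F, 17:F edges: (10,0,has); (10,5,hask); (10,6,has); (10,7,has); (14,0,has); (14,11,has); (14,13,has); (15,4,has); (15,11,has); (15,12,has); (16,5,has); (16,12,has); (16,13,has); (17,11,has); (17,12,has); (17,13,has)
step 2: rule r1; match: 0->10, 1->0, 2->6, 3->7; deleted nodes 10; deleted edges (10,0,has); (10,5,hask); (10,6,has); (10,7,has); added nodes 18, 19, 20, 21, 22, 23, 24; added edges (21,0,has); (21,18,has); (21,20,has); (22,6,has); (22,18,has); (22,19,has); (23,7,has); (23,19,has); (23,20,has); (24,18,has); (24,19,has); (24,20,has); result: nodes: 0:pt, 3:pt, 4:pt, 5:pt, 6:pt, 7:pt, 11:pt, 12:pt, 13:pt, 14:F, 15:F, 16:F, 17:F, 18:pt, 19:pt, 20:pt, 21:F, 22:F, 23:F, 24:F edges: (14,0,has); (14,11,has); (14,13,has); (15,4,has); (15,11,has); (15,12,has); (16,5,has); (16,12,has); (16,13,has); (17,11,has); (17,12,has); (17,13,has); (21,0,has); (21,18,has); (21,20,has); (22,6,has); (22,18,has); (22,19,has); (23,7,has); (23,19,has); (23,20,has); (24,18,has); (24,19,has); (24,20,has)
final:
nodes: 0:pt, 3:pt, 4:pt, 5:pt, 6:pt, 7:pt, 11:pt, 12:pt, 13:pt, 14:F, 15:F, 16:F, 17:F, 18:pt, 19:pt, 20:pt, 21:F, 22:F, 23:F, 24:F
edges: (14,0,has); (14,11,has); (14,13,has); (15,4,has); (15,11,has); (15,12,has); (16,5,has); (16,12,has); (16,13,has); (17,11,has); (17,12,has); (17,13,has); (21,0,has); (21,18,has); (21,20,has); (22,6,has); (22,18,has); (22,19,has); (23,7,has); (23,19,has); (23,20,has); (24,18,has); (24,19,has); (24,20,has)
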